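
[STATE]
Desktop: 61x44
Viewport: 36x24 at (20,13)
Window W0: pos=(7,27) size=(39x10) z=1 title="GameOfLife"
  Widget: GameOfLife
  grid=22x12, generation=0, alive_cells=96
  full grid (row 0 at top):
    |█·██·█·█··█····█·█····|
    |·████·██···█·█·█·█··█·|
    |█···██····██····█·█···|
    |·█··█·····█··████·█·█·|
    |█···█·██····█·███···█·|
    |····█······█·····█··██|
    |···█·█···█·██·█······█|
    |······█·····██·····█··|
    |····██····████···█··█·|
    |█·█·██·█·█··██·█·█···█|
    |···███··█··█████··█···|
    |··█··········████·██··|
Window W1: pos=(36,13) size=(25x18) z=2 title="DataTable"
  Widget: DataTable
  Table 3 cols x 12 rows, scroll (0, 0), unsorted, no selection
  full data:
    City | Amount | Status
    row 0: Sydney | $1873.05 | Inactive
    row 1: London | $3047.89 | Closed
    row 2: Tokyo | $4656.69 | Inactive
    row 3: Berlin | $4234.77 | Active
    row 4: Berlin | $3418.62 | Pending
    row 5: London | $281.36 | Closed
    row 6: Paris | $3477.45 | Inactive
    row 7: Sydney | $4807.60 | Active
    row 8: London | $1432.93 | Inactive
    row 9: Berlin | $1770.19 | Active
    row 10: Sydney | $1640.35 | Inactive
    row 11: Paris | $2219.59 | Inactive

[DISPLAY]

                ┏━━━━━━━━━━━━━━━━━━━
                ┃ DataTable         
                ┠───────────────────
                ┃City  │Amount  │Sta
                ┃──────┼────────┼───
                ┃Sydney│$1873.05│Ina
                ┃London│$3047.89│Clo
                ┃Tokyo │$4656.69│Ina
                ┃Berlin│$4234.77│Act
                ┃Berlin│$3418.62│Pen
                ┃London│$281.36 │Clo
                ┃Paris │$3477.45│Ina
                ┃Sydney│$4807.60│Act
                ┃London│$1432.93│Ina
━━━━━━━━━━━━━━━━┃Berlin│$1770.19│Act
                ┃Sydney│$1640.35│Ina
────────────────┃Paris │$2219.59│Ina
                ┗━━━━━━━━━━━━━━━━━━━
·████·█·█·               ┃          
█·███···█·               ┃          
·····█··██               ┃          
█·█······█               ┃          
██·····█··               ┃          
━━━━━━━━━━━━━━━━━━━━━━━━━┛          


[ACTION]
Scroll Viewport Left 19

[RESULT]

                                   ┏
                                   ┃
                                   ┠
                                   ┃
                                   ┃
                                   ┃
                                   ┃
                                   ┃
                                   ┃
                                   ┃
                                   ┃
                                   ┃
                                   ┃
                                   ┃
      ┏━━━━━━━━━━━━━━━━━━━━━━━━━━━━┃
      ┃ GameOfLife                 ┃
      ┠────────────────────────────┃
      ┃Gen: 0                      ┗
      ┃·█··█·····█··████·█·█·       
      ┃█···█·██····█·███···█·       
      ┃····█······█·····█··██       
      ┃···█·█···█·██·█······█       
      ┃······█·····██·····█··       
      ┗━━━━━━━━━━━━━━━━━━━━━━━━━━━━━


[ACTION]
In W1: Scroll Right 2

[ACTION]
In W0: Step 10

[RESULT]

                                   ┏
                                   ┃
                                   ┠
                                   ┃
                                   ┃
                                   ┃
                                   ┃
                                   ┃
                                   ┃
                                   ┃
                                   ┃
                                   ┃
                                   ┃
                                   ┃
      ┏━━━━━━━━━━━━━━━━━━━━━━━━━━━━┃
      ┃ GameOfLife                 ┃
      ┠────────────────────────────┃
      ┃Gen: 10                     ┗
      ┃·····███···█·····███··       
      ┃···███···██·█·········       
      ┃···██··█·█····█·······       
      ┃····█·██·█············       
      ┃···██·█····█···██·····       
      ┗━━━━━━━━━━━━━━━━━━━━━━━━━━━━━


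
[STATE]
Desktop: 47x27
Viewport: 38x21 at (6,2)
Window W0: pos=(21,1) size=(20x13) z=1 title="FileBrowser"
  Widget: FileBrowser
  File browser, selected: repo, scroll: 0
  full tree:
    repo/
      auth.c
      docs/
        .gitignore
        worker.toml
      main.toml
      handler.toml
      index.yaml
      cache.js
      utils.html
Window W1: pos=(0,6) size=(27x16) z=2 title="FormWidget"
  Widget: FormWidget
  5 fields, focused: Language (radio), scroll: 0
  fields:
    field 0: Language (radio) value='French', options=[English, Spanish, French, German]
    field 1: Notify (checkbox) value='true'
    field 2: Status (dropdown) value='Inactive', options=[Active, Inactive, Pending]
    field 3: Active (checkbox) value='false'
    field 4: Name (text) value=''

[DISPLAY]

               ┃ FileBrowser      ┃   
               ┠──────────────────┨   
               ┃> [-] repo/       ┃   
               ┃    auth.c        ┃   
━━━━━━━━━━━━━━━━━━━━┓+] docs/     ┃   
Widget              ┃ain.toml     ┃   
────────────────────┨andler.toml  ┃   
guage:   ( ) English┃ndex.yaml    ┃   
ify:     [x]        ┃ache.js      ┃   
tus:     [Inactive▼]┃tils.html    ┃   
ive:     [ ]        ┃             ┃   
e:       [         ]┃━━━━━━━━━━━━━┛   
                    ┃                 
                    ┃                 
                    ┃                 
                    ┃                 
                    ┃                 
                    ┃                 
                    ┃                 
━━━━━━━━━━━━━━━━━━━━┛                 
                                      


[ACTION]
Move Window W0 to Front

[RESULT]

               ┃ FileBrowser      ┃   
               ┠──────────────────┨   
               ┃> [-] repo/       ┃   
               ┃    auth.c        ┃   
━━━━━━━━━━━━━━━┃    [+] docs/     ┃   
Widget         ┃    main.toml     ┃   
───────────────┃    handler.toml  ┃   
guage:   ( ) En┃    index.yaml    ┃   
ify:     [x]   ┃    cache.js      ┃   
tus:     [Inact┃    utils.html    ┃   
ive:     [ ]   ┃                  ┃   
e:       [     ┗━━━━━━━━━━━━━━━━━━┛   
                    ┃                 
                    ┃                 
                    ┃                 
                    ┃                 
                    ┃                 
                    ┃                 
                    ┃                 
━━━━━━━━━━━━━━━━━━━━┛                 
                                      


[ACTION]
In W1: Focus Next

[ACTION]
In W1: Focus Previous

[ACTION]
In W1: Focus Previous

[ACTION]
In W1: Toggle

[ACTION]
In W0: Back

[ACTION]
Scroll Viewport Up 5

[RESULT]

                                      
               ┏━━━━━━━━━━━━━━━━━━┓   
               ┃ FileBrowser      ┃   
               ┠──────────────────┨   
               ┃> [-] repo/       ┃   
               ┃    auth.c        ┃   
━━━━━━━━━━━━━━━┃    [+] docs/     ┃   
Widget         ┃    main.toml     ┃   
───────────────┃    handler.toml  ┃   
guage:   ( ) En┃    index.yaml    ┃   
ify:     [x]   ┃    cache.js      ┃   
tus:     [Inact┃    utils.html    ┃   
ive:     [ ]   ┃                  ┃   
e:       [     ┗━━━━━━━━━━━━━━━━━━┛   
                    ┃                 
                    ┃                 
                    ┃                 
                    ┃                 
                    ┃                 
                    ┃                 
                    ┃                 


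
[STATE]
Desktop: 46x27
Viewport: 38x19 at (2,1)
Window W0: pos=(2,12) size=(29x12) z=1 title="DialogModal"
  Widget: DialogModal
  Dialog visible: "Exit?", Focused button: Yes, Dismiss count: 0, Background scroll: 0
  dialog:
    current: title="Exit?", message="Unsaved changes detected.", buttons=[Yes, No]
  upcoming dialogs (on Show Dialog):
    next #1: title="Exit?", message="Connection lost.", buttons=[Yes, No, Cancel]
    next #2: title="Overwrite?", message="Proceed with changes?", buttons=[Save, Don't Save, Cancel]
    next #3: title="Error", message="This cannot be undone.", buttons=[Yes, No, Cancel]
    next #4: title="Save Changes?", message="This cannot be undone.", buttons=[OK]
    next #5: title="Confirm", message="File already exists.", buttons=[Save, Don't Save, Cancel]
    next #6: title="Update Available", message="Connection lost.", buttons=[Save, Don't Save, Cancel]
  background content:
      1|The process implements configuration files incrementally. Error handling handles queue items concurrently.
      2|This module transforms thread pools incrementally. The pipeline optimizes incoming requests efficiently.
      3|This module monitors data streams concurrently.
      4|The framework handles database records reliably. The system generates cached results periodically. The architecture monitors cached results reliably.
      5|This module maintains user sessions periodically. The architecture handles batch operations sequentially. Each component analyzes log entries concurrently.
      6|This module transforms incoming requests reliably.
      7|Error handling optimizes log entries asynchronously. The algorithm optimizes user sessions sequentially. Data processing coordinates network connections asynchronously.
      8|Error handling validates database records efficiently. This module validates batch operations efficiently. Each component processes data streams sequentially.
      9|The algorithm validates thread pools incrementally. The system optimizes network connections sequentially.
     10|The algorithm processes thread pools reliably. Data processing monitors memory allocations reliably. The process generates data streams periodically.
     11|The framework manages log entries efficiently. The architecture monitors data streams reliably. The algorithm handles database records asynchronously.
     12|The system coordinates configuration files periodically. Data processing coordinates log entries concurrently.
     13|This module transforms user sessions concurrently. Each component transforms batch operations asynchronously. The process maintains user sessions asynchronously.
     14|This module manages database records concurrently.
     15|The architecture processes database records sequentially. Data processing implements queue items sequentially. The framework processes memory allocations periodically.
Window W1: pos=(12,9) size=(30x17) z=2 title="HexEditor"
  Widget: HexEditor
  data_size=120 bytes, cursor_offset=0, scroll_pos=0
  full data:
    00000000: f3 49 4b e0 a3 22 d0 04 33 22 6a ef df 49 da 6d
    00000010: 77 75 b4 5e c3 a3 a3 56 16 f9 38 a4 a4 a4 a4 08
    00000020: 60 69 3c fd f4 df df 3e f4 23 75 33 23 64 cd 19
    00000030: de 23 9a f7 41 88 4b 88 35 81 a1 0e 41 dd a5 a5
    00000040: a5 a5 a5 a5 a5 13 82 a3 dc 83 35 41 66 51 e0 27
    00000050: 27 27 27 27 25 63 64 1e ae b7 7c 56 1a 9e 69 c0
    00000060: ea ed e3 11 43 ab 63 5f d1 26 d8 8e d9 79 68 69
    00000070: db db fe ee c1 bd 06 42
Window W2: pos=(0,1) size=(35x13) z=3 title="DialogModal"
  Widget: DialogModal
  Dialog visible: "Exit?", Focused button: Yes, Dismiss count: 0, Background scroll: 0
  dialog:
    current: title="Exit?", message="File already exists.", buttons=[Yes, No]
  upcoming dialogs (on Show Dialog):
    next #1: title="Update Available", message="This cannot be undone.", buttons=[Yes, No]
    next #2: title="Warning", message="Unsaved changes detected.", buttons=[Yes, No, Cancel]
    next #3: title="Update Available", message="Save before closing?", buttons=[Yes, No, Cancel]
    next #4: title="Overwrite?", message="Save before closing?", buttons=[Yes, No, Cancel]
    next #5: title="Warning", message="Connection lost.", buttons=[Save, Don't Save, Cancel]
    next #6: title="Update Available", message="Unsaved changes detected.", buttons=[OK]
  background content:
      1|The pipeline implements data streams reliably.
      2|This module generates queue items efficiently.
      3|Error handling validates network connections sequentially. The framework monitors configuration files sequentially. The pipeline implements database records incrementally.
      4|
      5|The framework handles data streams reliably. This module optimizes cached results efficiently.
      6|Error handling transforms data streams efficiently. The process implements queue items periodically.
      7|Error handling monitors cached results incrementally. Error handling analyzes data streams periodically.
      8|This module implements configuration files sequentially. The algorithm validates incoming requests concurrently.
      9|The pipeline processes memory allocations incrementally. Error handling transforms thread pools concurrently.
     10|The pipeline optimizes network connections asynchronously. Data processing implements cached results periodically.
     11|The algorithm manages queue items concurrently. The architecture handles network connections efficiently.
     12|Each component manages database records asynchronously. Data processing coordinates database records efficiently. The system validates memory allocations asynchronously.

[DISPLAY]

━━━━━━━━━━━━━━━━━━━━━━━━━━━━━━━━┓     
DialogModal                     ┃     
────────────────────────────────┨     
he pipeline implements data stre┃     
his module generates queue items┃     
rro┌──────────────────────┐work ┃     
   │        Exit?         │     ┃     
he │ File already exists. │tream┃     
rro│      [Yes]  No       │ta st┃━━━━━
rro└──────────────────────┘ed re┃     
his module implements configurat┃─────
he pipeline processes memory all┃a3 22
━━━━━━━━━━━━━━━━━━━━━━━━━━━━━━━━┛c3 a3
┠─────────┃00000020  60 69 3c fd f4 df
┃The proce┃00000030  de 23 9a f7 41 88
┃Th┌──────┃00000040  a5 a5 a5 a5 a5 13
┃Th│      ┃00000050  27 27 27 27 25 63
┃Th│Unsave┃00000060  ea ed e3 11 43 ab
┃Th│      ┃00000070  db db fe ee c1 bd


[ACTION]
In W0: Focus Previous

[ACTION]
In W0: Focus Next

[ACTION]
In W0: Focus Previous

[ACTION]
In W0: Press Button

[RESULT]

━━━━━━━━━━━━━━━━━━━━━━━━━━━━━━━━┓     
DialogModal                     ┃     
────────────────────────────────┨     
he pipeline implements data stre┃     
his module generates queue items┃     
rro┌──────────────────────┐work ┃     
   │        Exit?         │     ┃     
he │ File already exists. │tream┃     
rro│      [Yes]  No       │ta st┃━━━━━
rro└──────────────────────┘ed re┃     
his module implements configurat┃─────
he pipeline processes memory all┃a3 22
━━━━━━━━━━━━━━━━━━━━━━━━━━━━━━━━┛c3 a3
┠─────────┃00000020  60 69 3c fd f4 df
┃The proce┃00000030  de 23 9a f7 41 88
┃This modu┃00000040  a5 a5 a5 a5 a5 13
┃This modu┃00000050  27 27 27 27 25 63
┃The frame┃00000060  ea ed e3 11 43 ab
┃This modu┃00000070  db db fe ee c1 bd


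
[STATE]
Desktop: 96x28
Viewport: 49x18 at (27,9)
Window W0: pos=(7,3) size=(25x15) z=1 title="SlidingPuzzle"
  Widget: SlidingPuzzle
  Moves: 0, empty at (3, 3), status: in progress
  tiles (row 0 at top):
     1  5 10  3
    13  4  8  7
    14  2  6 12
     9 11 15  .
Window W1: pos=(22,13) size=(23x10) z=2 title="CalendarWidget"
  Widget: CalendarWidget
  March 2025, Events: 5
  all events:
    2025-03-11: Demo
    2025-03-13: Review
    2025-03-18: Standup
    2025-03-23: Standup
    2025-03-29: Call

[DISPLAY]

 │  ┃                                            
─┤  ┃                                            
 │  ┃                                            
─┤  ┃                                            
━━━━━━━━━━━━━━━━━┓                               
endarWidget      ┃                               
─────────────────┨                               
  March 2025     ┃                               
u We Th Fr Sa Su ┃                               
            1  2 ┃                               
4  5  6  7  8  9 ┃                               
1* 12 13* 14 15 1┃                               
8* 19 20 21 22 23┃                               
━━━━━━━━━━━━━━━━━┛                               
                                                 
                                                 
                                                 
                                                 


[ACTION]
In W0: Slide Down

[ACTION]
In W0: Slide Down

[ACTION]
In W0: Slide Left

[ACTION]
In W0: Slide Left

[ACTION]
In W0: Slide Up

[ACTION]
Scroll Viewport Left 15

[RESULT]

 │  4 │  8 │  7 │  ┃                             
─┼────┼────┼────┤  ┃                             
 │  2 │  6 │    │  ┃                             
─┼────┼────┼────┤  ┃                             
 │ 11 │ 15┏━━━━━━━━━━━━━━━━━━━━━┓                
─┴────┴───┃ CalendarWidget      ┃                
s: 3      ┠─────────────────────┨                
          ┃      March 2025     ┃                
━━━━━━━━━━┃Mo Tu We Th Fr Sa Su ┃                
          ┃                1  2 ┃                
          ┃ 3  4  5  6  7  8  9 ┃                
          ┃10 11* 12 13* 14 15 1┃                
          ┃17 18* 19 20 21 22 23┃                
          ┗━━━━━━━━━━━━━━━━━━━━━┛                
                                                 
                                                 
                                                 
                                                 


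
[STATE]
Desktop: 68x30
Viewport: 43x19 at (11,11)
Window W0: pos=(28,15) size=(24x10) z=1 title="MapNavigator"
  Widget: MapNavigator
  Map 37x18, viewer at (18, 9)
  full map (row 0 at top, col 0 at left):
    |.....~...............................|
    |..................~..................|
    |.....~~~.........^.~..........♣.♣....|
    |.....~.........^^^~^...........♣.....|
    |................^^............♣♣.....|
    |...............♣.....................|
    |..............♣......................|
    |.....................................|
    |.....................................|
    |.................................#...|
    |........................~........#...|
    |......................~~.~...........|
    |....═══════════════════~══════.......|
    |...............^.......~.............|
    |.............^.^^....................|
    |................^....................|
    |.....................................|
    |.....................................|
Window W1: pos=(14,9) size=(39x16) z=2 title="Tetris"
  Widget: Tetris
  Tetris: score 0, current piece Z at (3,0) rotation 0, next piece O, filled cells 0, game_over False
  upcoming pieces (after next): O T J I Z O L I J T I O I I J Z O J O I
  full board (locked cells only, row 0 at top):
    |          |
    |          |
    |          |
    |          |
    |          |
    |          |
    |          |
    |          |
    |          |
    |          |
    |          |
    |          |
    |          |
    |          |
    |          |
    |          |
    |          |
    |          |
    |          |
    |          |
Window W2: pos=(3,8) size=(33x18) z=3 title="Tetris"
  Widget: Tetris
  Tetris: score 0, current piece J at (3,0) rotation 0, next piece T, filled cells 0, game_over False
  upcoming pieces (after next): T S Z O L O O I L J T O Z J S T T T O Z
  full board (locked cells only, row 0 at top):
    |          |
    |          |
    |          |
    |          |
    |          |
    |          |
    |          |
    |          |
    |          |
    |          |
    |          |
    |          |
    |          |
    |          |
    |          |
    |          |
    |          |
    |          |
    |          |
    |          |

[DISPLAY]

   │Next:               ┃────────────────┨ 
   │ ▒                  ┃                ┃ 
   │▒▒▒                 ┃                ┃ 
   │                    ┃                ┃ 
   │                    ┃                ┃ 
   │                    ┃                ┃ 
   │Score:              ┃                ┃ 
   │0                   ┃                ┃ 
   │                    ┃                ┃ 
   │                    ┃                ┃ 
   │                    ┃                ┃ 
   │                    ┃                ┃ 
   │                    ┃                ┃ 
   │                    ┃━━━━━━━━━━━━━━━━┛ 
━━━━━━━━━━━━━━━━━━━━━━━━┛                  
                                           
                                           
                                           
                                           


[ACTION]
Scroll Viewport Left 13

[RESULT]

   ┃          │Next:               ┃───────
   ┃          │ ▒                  ┃       
   ┃          │▒▒▒                 ┃       
   ┃          │                    ┃       
   ┃          │                    ┃       
   ┃          │                    ┃       
   ┃          │Score:              ┃       
   ┃          │0                   ┃       
   ┃          │                    ┃       
   ┃          │                    ┃       
   ┃          │                    ┃       
   ┃          │                    ┃       
   ┃          │                    ┃       
   ┃          │                    ┃━━━━━━━
   ┗━━━━━━━━━━━━━━━━━━━━━━━━━━━━━━━┛       
                                           
                                           
                                           
                                           


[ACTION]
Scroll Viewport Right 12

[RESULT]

  │Next:               ┃────────────────┨  
  │ ▒                  ┃                ┃  
  │▒▒▒                 ┃                ┃  
  │                    ┃                ┃  
  │                    ┃                ┃  
  │                    ┃                ┃  
  │Score:              ┃                ┃  
  │0                   ┃                ┃  
  │                    ┃                ┃  
  │                    ┃                ┃  
  │                    ┃                ┃  
  │                    ┃                ┃  
  │                    ┃                ┃  
  │                    ┃━━━━━━━━━━━━━━━━┛  
━━━━━━━━━━━━━━━━━━━━━━━┛                   
                                           
                                           
                                           
                                           


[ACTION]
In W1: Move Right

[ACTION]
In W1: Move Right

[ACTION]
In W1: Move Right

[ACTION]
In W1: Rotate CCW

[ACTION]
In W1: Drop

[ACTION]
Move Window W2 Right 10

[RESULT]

 ┃          │Next:               ┃──────┨  
 ┃          │ ▒                  ┃      ┃  
 ┃          │▒▒▒                 ┃      ┃  
 ┃          │                    ┃      ┃  
 ┃          │                    ┃      ┃  
 ┃          │                    ┃      ┃  
 ┃          │Score:              ┃      ┃  
 ┃          │0                   ┃      ┃  
 ┃          │                    ┃      ┃  
 ┃          │                    ┃      ┃  
 ┃          │                    ┃      ┃  
 ┃          │                    ┃      ┃  
 ┃          │                    ┃      ┃  
 ┃          │                    ┃━━━━━━┛  
 ┗━━━━━━━━━━━━━━━━━━━━━━━━━━━━━━━┛         
                                           
                                           
                                           
                                           


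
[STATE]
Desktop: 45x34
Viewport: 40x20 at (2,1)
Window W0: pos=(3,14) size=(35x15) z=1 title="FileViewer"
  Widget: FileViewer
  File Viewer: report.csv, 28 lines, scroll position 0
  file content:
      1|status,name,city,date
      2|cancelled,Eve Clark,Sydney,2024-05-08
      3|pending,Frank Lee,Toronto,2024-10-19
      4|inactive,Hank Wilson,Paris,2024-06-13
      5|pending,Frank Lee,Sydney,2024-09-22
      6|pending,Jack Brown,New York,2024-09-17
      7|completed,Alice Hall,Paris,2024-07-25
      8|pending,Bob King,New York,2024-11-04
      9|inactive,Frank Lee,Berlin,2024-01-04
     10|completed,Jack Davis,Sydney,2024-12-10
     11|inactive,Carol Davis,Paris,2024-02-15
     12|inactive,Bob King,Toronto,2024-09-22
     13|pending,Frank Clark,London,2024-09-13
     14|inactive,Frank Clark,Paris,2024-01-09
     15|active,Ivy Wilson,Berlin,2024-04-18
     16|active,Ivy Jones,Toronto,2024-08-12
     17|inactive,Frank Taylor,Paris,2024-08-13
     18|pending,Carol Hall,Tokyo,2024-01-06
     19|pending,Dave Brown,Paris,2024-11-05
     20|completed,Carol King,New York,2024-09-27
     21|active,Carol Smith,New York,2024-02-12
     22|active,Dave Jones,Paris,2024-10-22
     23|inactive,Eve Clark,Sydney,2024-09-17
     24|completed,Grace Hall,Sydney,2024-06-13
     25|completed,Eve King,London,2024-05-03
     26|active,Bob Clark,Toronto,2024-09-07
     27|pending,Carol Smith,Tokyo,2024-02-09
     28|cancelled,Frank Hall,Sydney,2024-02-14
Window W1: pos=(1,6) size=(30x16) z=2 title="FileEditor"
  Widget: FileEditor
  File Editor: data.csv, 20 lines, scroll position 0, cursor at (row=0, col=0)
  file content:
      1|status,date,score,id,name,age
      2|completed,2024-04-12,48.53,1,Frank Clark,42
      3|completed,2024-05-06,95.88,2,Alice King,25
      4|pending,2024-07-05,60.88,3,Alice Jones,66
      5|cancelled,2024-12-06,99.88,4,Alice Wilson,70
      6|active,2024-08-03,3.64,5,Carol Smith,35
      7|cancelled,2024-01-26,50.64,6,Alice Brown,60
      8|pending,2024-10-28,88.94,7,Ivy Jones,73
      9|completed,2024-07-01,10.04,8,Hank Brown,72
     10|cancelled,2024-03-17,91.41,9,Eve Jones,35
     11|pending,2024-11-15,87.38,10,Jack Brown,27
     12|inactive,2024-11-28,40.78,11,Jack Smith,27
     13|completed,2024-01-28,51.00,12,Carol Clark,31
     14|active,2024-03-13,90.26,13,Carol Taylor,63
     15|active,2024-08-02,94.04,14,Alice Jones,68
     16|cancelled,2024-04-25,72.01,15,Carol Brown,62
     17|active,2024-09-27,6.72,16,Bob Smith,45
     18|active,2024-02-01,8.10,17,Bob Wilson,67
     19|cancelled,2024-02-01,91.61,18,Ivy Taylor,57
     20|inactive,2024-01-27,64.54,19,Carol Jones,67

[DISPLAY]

                                        
                                        
                                        
                                        
                                        
━━━━━━━━━━━━━━━━━━━━━━━━━━━━┓           
 FileEditor                 ┃           
────────────────────────────┨           
█tatus,date,score,id,name,a▲┃           
completed,2024-04-12,48.53,█┃           
completed,2024-05-06,95.88,░┃           
pending,2024-07-05,60.88,3,░┃           
cancelled,2024-12-06,99.88,░┃           
active,2024-08-03,3.64,5,Ca░┃━━━━━━┓    
cancelled,2024-01-26,50.64,░┃      ┃    
pending,2024-10-28,88.94,7,░┃──────┨    
completed,2024-07-01,10.04,░┃     ▲┃    
cancelled,2024-03-17,91.41,░┃2024-█┃    
pending,2024-11-15,87.38,10░┃024-1░┃    
inactive,2024-11-28,40.78,1▼┃2024-░┃    


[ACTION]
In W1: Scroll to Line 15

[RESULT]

                                        
                                        
                                        
                                        
                                        
━━━━━━━━━━━━━━━━━━━━━━━━━━━━┓           
 FileEditor                 ┃           
────────────────────────────┨           
completed,2024-07-01,10.04,▲┃           
cancelled,2024-03-17,91.41,░┃           
pending,2024-11-15,87.38,10░┃           
inactive,2024-11-28,40.78,1░┃           
completed,2024-01-28,51.00,░┃           
active,2024-03-13,90.26,13,░┃━━━━━━┓    
active,2024-08-02,94.04,14,░┃      ┃    
cancelled,2024-04-25,72.01,░┃──────┨    
active,2024-09-27,6.72,16,B░┃     ▲┃    
active,2024-02-01,8.10,17,B░┃2024-█┃    
cancelled,2024-02-01,91.61,█┃024-1░┃    
inactive,2024-01-27,64.54,1▼┃2024-░┃    


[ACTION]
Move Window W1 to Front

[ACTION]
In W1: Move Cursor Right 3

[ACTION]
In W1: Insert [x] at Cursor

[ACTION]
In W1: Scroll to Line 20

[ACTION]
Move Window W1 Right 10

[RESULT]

                                        
                                        
                                        
                                        
                                        
         ┏━━━━━━━━━━━━━━━━━━━━━━━━━━━━┓ 
         ┃ FileEditor                 ┃ 
         ┠────────────────────────────┨ 
         ┃completed,2024-07-01,10.04,▲┃ 
         ┃cancelled,2024-03-17,91.41,░┃ 
         ┃pending,2024-11-15,87.38,10░┃ 
         ┃inactive,2024-11-28,40.78,1░┃ 
         ┃completed,2024-01-28,51.00,░┃ 
 ┏━━━━━━━┃active,2024-03-13,90.26,13,░┃ 
 ┃ FileVi┃active,2024-08-02,94.04,14,░┃ 
 ┠───────┃cancelled,2024-04-25,72.01,░┃ 
 ┃status,┃active,2024-09-27,6.72,16,B░┃ 
 ┃cancell┃active,2024-02-01,8.10,17,B░┃ 
 ┃pending┃cancelled,2024-02-01,91.61,█┃ 
 ┃inactiv┃inactive,2024-01-27,64.54,1▼┃ 


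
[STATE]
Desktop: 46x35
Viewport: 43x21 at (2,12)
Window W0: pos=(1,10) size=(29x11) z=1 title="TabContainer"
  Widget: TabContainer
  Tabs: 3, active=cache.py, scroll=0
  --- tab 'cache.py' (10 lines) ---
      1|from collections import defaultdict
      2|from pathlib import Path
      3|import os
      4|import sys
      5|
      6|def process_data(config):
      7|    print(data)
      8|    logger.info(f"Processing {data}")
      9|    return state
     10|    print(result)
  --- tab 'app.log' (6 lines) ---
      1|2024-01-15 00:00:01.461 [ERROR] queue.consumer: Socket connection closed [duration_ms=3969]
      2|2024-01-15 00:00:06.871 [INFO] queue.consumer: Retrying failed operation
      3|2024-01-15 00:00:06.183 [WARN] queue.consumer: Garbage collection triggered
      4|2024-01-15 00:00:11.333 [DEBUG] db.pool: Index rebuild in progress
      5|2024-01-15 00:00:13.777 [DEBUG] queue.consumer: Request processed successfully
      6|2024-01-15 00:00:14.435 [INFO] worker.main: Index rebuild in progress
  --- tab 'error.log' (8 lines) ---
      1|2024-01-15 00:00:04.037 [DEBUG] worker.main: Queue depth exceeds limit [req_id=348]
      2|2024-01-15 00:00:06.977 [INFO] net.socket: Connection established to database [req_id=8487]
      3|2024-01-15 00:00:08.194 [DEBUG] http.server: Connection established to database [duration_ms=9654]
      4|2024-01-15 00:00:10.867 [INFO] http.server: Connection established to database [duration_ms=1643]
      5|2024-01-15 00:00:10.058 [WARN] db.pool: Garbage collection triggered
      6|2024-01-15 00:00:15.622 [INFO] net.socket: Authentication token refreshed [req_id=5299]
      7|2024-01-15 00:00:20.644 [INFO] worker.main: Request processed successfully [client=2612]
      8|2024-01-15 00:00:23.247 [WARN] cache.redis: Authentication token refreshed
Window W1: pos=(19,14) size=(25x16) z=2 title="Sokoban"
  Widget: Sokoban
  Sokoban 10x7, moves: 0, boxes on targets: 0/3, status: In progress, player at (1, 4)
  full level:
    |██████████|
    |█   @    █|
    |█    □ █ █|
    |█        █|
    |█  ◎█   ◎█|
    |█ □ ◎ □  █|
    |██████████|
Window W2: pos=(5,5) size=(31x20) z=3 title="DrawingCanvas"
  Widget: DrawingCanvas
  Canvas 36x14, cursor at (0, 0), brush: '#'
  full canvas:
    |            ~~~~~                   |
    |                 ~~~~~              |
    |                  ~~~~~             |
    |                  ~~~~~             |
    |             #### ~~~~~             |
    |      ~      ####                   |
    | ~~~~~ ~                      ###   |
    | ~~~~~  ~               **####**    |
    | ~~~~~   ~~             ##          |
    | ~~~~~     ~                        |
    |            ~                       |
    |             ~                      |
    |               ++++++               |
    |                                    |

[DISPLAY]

───┃             #### ~~~~~      ┃         
[ca┃      ~      ####            ┃         
───┃ ~~~~~ ~                     ┃━━━━━━━┓ 
fro┃ ~~~~~  ~               **###┃       ┃ 
fro┃ ~~~~~   ~~             ##   ┃───────┨ 
imp┃ ~~~~~     ~                 ┃       ┃ 
imp┃            ~                ┃       ┃ 
   ┃             ~               ┃       ┃ 
━━━┃               ++++++        ┃       ┃ 
   ┃                             ┃       ┃ 
   ┃                             ┃       ┃ 
   ┃                             ┃       ┃ 
   ┗━━━━━━━━━━━━━━━━━━━━━━━━━━━━━┛       ┃ 
                 ┃                       ┃ 
                 ┃                       ┃ 
                 ┃                       ┃ 
                 ┃                       ┃ 
                 ┗━━━━━━━━━━━━━━━━━━━━━━━┛ 
                                           
                                           
                                           


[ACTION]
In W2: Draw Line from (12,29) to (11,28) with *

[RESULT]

───┃             #### ~~~~~      ┃         
[ca┃      ~      ####            ┃         
───┃ ~~~~~ ~                     ┃━━━━━━━┓ 
fro┃ ~~~~~  ~               **###┃       ┃ 
fro┃ ~~~~~   ~~             ##   ┃───────┨ 
imp┃ ~~~~~     ~                 ┃       ┃ 
imp┃            ~                ┃       ┃ 
   ┃             ~              *┃       ┃ 
━━━┃               ++++++        ┃       ┃ 
   ┃                             ┃       ┃ 
   ┃                             ┃       ┃ 
   ┃                             ┃       ┃ 
   ┗━━━━━━━━━━━━━━━━━━━━━━━━━━━━━┛       ┃ 
                 ┃                       ┃ 
                 ┃                       ┃ 
                 ┃                       ┃ 
                 ┃                       ┃ 
                 ┗━━━━━━━━━━━━━━━━━━━━━━━┛ 
                                           
                                           
                                           


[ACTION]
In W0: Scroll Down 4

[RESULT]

───┃             #### ~~~~~      ┃         
[ca┃      ~      ####            ┃         
───┃ ~~~~~ ~                     ┃━━━━━━━┓ 
   ┃ ~~~~~  ~               **###┃       ┃ 
def┃ ~~~~~   ~~             ##   ┃───────┨ 
   ┃ ~~~~~     ~                 ┃       ┃ 
   ┃            ~                ┃       ┃ 
   ┃             ~              *┃       ┃ 
━━━┃               ++++++        ┃       ┃ 
   ┃                             ┃       ┃ 
   ┃                             ┃       ┃ 
   ┃                             ┃       ┃ 
   ┗━━━━━━━━━━━━━━━━━━━━━━━━━━━━━┛       ┃ 
                 ┃                       ┃ 
                 ┃                       ┃ 
                 ┃                       ┃ 
                 ┃                       ┃ 
                 ┗━━━━━━━━━━━━━━━━━━━━━━━┛ 
                                           
                                           
                                           


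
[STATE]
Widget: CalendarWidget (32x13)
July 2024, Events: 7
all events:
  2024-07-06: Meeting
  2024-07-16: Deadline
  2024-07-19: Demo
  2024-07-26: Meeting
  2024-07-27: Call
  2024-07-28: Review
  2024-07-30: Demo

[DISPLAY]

           July 2024            
Mo Tu We Th Fr Sa Su            
 1  2  3  4  5  6*  7           
 8  9 10 11 12 13 14            
15 16* 17 18 19* 20 21          
22 23 24 25 26* 27* 28*         
29 30* 31                       
                                
                                
                                
                                
                                
                                


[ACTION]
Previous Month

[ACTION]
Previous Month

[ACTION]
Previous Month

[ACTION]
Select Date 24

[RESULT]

           April 2024           
Mo Tu We Th Fr Sa Su            
 1  2  3  4  5  6  7            
 8  9 10 11 12 13 14            
15 16 17 18 19 20 21            
22 23 [24] 25 26 27 28          
29 30                           
                                
                                
                                
                                
                                
                                
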